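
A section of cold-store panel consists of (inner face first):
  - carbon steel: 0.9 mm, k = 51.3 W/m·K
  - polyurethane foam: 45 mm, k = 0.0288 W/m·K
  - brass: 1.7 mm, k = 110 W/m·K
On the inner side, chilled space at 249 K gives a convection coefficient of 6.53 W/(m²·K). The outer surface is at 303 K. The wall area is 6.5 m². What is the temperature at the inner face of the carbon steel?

T ≈ 254 K

Treating each layer as a thermal resistance in series:
R_inner film = 1/(h_i·A) = 1/(6.53×6.5) = 0.02356 K/W
R_carbon steel = L/(kA) = 0.0009/(51.3×6.5) = 2.699×10^-6 K/W
R_polyurethane foam = L/(kA) = 0.045/(0.0288×6.5) = 0.2404 K/W
R_brass = L/(kA) = 0.0017/(110×6.5) = 2.378×10^-6 K/W
R_total = 0.2639 K/W;  Q = ΔT/R_total = 54/0.2639 = 204.6 W
T_interface = T_inner + Q·ΣR(inner→interface) = 249 + 205×0.02356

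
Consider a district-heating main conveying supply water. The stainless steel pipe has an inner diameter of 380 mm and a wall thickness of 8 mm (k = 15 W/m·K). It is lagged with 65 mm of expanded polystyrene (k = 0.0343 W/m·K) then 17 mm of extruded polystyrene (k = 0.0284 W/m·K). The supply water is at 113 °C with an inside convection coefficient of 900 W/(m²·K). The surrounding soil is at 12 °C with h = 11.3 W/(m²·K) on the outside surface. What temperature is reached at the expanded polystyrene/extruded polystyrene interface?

Cylindrical conduction, so R = ln(r₂/r₁)/(2πkL) per layer, in series:
R_inner film = 1/(h_i·2πr₁L) = 1/(900×2π×0.19×1) = 9.307×10^-4 K/W
R_stainless steel pipe wall = ln(198/190)/(2π×15×1) = 4.376×10^-4 K/W
R_expanded polystyrene = ln(263/198)/(2π×0.0343×1) = 1.317 K/W
R_extruded polystyrene = ln(280/263)/(2π×0.0284×1) = 0.351 K/W
R_outer film = 1/(h_o·2πr_oL) = 1/(11.3×2π×0.28×1) = 0.0503 K/W
R_total = 1.72 K/W
Q = ΔT/R_total = 101/1.72
Q = 58.7 W/m
T_interface = T_inner − Q·ΣR(inner→interface) = 113 − 58.7×1.319

T ≈ 35.6 °C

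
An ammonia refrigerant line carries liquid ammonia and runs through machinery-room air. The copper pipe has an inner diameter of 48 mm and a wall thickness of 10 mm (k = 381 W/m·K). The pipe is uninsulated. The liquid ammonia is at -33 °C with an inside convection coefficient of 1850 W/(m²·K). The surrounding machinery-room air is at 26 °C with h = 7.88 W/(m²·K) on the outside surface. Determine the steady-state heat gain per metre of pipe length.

Radial resistances (cylindrical: R_cond = ln(r_o/r_i)/(2πkL), R_conv = 1/(h·2πrL)):
R_inner film = 1/(h_i·2πr₁L) = 1/(1850×2π×0.024×1) = 0.003585 K/W
R_copper pipe wall = ln(34/24)/(2π×381×1) = 1.455×10^-4 K/W
R_outer film = 1/(h_o·2πr_oL) = 1/(7.88×2π×0.034×1) = 0.594 K/W
R_total = 0.5978 K/W
Q = ΔT/R_total = 59/0.5978

q′ ≈ 98.7 W/m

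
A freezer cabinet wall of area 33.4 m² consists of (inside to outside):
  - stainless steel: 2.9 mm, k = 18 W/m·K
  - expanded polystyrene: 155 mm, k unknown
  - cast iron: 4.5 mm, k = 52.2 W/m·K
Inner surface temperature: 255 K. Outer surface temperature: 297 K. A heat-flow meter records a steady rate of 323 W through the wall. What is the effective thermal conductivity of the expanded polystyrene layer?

Series thermal resistances:
R_stainless steel = L/(kA) = 0.0029/(18×33.4) = 4.824×10^-6 K/W
R_cast iron = L/(kA) = 0.0045/(52.2×33.4) = 2.581×10^-6 K/W
Sum of known resistances R_other = 7.405×10^-6 K/W
Total R = ΔT/Q = 42/323 = 0.13 K/W
R_expanded polystyrene = R_total − R_other = 0.13 K/W
k = L/(R·A) = 0.155/(0.13×33.4)

k ≈ 0.0357 W/(m·K)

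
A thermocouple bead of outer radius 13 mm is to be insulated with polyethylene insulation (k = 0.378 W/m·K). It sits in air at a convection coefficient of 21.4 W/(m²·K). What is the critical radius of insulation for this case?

r_cr ≈ 35.3 mm

For a sphere r_cr = 2k/h = 2×0.378/21.4
r_cr = 35.3 mm; since the bare radius (13 mm) is below r_cr, adding a thin layer of insulation will *increase* heat loss.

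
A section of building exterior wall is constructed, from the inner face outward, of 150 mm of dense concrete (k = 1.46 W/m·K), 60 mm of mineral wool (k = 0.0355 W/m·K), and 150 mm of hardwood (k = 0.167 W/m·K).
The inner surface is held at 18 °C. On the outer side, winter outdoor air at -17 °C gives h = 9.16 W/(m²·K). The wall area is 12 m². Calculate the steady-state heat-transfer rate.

Q ≈ 150 W

Thermal resistances in series:
R_dense concrete = L/(kA) = 0.15/(1.46×12) = 0.008562 K/W
R_mineral wool = L/(kA) = 0.06/(0.0355×12) = 0.1408 K/W
R_hardwood = L/(kA) = 0.15/(0.167×12) = 0.07485 K/W
R_outer film = 1/(h_o·A) = 1/(9.16×12) = 0.009098 K/W
R_total = 0.2334 K/W
Q = ΔT / R_total = 35 / 0.2334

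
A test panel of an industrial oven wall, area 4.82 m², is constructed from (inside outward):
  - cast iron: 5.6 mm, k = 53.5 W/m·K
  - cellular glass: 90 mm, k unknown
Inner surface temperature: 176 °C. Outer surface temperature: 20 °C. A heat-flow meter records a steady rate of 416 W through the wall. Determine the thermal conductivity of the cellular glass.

Model the wall as resistances in series:
R_cast iron = L/(kA) = 0.0056/(53.5×4.82) = 2.172×10^-5 K/W
Sum of known resistances R_other = 2.172×10^-5 K/W
Total R = ΔT/Q = 156/416 = 0.375 K/W
R_cellular glass = R_total − R_other = 0.375 K/W
k = L/(R·A) = 0.09/(0.375×4.82)

k ≈ 0.0498 W/(m·K)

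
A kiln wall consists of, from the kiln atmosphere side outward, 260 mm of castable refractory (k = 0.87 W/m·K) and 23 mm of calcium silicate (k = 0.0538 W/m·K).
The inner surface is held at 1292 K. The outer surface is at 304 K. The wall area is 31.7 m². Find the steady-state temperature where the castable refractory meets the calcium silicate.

Using the resistance-network approach (series):
R_castable refractory = L/(kA) = 0.26/(0.87×31.7) = 0.009427 K/W
R_calcium silicate = L/(kA) = 0.023/(0.0538×31.7) = 0.01349 K/W
R_total = 0.02291 K/W;  Q = ΔT/R_total = 988/0.02291 = 43120 W
T_interface = T_inner − Q·ΣR(inner→interface) = 1292 − 43100×0.009427

T ≈ 886 K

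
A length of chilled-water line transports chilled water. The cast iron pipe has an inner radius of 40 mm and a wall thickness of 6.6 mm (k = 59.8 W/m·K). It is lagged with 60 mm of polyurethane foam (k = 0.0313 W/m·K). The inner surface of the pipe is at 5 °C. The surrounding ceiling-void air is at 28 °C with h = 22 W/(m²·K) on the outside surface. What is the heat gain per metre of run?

Radial resistances (cylindrical: R_cond = ln(r_o/r_i)/(2πkL), R_conv = 1/(h·2πrL)):
R_cast iron pipe wall = ln(46.6/40)/(2π×59.8×1) = 4.065×10^-4 K/W
R_polyurethane foam = ln(106.6/46.6)/(2π×0.0313×1) = 4.208 K/W
R_outer film = 1/(h_o·2πr_oL) = 1/(22×2π×0.1066×1) = 0.06786 K/W
R_total = 4.276 K/W
Q = ΔT/R_total = 23/4.276

q′ ≈ 5.38 W/m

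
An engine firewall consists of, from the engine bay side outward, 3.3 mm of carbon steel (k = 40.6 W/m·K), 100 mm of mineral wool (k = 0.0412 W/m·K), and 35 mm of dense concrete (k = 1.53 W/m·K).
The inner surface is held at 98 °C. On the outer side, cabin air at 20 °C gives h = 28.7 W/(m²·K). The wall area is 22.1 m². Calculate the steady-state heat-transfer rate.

Q ≈ 694 W

Series thermal resistances:
R_carbon steel = L/(kA) = 0.0033/(40.6×22.1) = 3.678×10^-6 K/W
R_mineral wool = L/(kA) = 0.1/(0.0412×22.1) = 0.1098 K/W
R_dense concrete = L/(kA) = 0.035/(1.53×22.1) = 0.001035 K/W
R_outer film = 1/(h_o·A) = 1/(28.7×22.1) = 0.001577 K/W
R_total = 0.1124 K/W
Q = ΔT / R_total = 78 / 0.1124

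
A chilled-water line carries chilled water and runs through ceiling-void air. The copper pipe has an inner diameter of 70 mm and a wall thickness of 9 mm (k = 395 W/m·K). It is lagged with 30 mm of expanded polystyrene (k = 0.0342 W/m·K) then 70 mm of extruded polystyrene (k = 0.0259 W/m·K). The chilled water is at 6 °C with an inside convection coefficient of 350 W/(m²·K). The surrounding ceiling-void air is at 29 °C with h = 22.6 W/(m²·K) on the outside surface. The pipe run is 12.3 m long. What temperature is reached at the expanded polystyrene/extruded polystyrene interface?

T ≈ 14.5 °C

Cylindrical conduction, so R = ln(r₂/r₁)/(2πkL) per layer, in series:
R_inner film = 1/(h_i·2πr₁L) = 1/(350×2π×0.035×12.3) = 0.001056 K/W
R_copper pipe wall = ln(44/35)/(2π×395×12.3) = 7.496×10^-6 K/W
R_expanded polystyrene = ln(74/44)/(2π×0.0342×12.3) = 0.1967 K/W
R_extruded polystyrene = ln(144/74)/(2π×0.0259×12.3) = 0.3326 K/W
R_outer film = 1/(h_o·2πr_oL) = 1/(22.6×2π×0.144×12.3) = 0.003976 K/W
R_total = 0.5343 K/W
Q = ΔT/R_total = 23/0.5343
Q = 43 W
T_interface = T_inner + Q·ΣR(inner→interface) = 6 + 43×0.1978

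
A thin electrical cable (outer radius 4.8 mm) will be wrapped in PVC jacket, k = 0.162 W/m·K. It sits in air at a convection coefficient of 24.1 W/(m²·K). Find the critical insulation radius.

r_cr ≈ 6.72 mm

For a cylinder r_cr = k/h = 0.162/24.1
r_cr = 6.72 mm; since the bare radius (4.8 mm) is below r_cr, adding a thin layer of insulation will *increase* heat loss.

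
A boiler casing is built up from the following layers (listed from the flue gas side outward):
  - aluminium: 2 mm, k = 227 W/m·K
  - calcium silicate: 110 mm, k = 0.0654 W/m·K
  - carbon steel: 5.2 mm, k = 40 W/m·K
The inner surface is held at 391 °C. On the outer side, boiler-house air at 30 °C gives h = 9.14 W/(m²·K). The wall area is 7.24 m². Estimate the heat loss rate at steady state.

Q ≈ 1460 W

Treating each layer as a thermal resistance in series:
R_aluminium = L/(kA) = 0.002/(227×7.24) = 1.217×10^-6 K/W
R_calcium silicate = L/(kA) = 0.11/(0.0654×7.24) = 0.2323 K/W
R_carbon steel = L/(kA) = 0.0052/(40×7.24) = 1.796×10^-5 K/W
R_outer film = 1/(h_o·A) = 1/(9.14×7.24) = 0.01511 K/W
R_total = 0.2474 K/W
Q = ΔT / R_total = 361 / 0.2474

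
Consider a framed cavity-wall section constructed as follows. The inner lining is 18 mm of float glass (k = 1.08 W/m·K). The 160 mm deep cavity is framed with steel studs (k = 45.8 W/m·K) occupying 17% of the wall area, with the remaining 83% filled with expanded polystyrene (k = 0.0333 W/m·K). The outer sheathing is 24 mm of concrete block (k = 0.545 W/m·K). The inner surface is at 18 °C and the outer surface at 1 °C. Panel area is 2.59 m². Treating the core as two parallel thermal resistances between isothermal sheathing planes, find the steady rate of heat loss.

Sheathing layers in series; stud and cavity paths in parallel between them.
R_inner = 0.018/(1.08×2.59) = 0.006435 K/W
R_stud  = 0.16/(45.8×0.17×2.59) = 0.007934 K/W
R_cav   = 0.16/(0.0333×0.83×2.59) = 2.235 K/W
1/R_core = 1/R_stud + 1/R_cav → R_core = 0.007906 K/W
R_outer = 0.024/(0.545×2.59) = 0.017 K/W
R_total = 0.03134 K/W
Q = ΔT/R_total = 17/0.03134

Q ≈ 542 W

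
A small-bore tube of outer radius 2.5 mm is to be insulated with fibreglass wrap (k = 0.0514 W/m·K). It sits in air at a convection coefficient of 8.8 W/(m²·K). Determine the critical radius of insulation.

For a cylinder r_cr = k/h = 0.0514/8.8
r_cr = 5.84 mm; since the bare radius (2.5 mm) is below r_cr, adding a thin layer of insulation will *increase* heat loss.

r_cr ≈ 5.84 mm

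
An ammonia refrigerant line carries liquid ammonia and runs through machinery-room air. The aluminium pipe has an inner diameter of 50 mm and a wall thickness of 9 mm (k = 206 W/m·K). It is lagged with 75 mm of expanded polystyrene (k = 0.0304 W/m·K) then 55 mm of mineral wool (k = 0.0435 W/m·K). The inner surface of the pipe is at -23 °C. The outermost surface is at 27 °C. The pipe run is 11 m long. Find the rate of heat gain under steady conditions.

Q ≈ 72.4 W

Radial resistances (cylindrical: R_cond = ln(r_o/r_i)/(2πkL), R_conv = 1/(h·2πrL)):
R_aluminium pipe wall = ln(34/25)/(2π×206×11) = 2.16×10^-5 K/W
R_expanded polystyrene = ln(109/34)/(2π×0.0304×11) = 0.5545 K/W
R_mineral wool = ln(164/109)/(2π×0.0435×11) = 0.1359 K/W
R_total = 0.6904 K/W
Q = ΔT/R_total = 50/0.6904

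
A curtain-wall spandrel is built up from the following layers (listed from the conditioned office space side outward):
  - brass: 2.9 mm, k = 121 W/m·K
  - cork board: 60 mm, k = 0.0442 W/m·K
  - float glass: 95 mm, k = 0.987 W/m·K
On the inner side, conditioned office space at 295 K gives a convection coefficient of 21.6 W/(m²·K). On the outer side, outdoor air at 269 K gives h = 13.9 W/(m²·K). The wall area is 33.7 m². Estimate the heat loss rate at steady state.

Treating each layer as a thermal resistance in series:
R_inner film = 1/(h_i·A) = 1/(21.6×33.7) = 0.001374 K/W
R_brass = L/(kA) = 0.0029/(121×33.7) = 7.112×10^-7 K/W
R_cork board = L/(kA) = 0.06/(0.0442×33.7) = 0.04028 K/W
R_float glass = L/(kA) = 0.095/(0.987×33.7) = 0.002856 K/W
R_outer film = 1/(h_o·A) = 1/(13.9×33.7) = 0.002135 K/W
R_total = 0.04665 K/W
Q = ΔT / R_total = 26 / 0.04665

Q ≈ 557 W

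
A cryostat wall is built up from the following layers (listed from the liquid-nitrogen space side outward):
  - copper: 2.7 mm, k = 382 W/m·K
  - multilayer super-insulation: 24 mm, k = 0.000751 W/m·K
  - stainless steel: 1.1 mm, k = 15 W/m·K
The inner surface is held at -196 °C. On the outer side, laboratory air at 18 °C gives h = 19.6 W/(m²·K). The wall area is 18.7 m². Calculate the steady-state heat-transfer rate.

Thermal resistances in series:
R_copper = L/(kA) = 0.0027/(382×18.7) = 3.78×10^-7 K/W
R_multilayer super-insulation = L/(kA) = 0.024/(0.000751×18.7) = 1.709 K/W
R_stainless steel = L/(kA) = 0.0011/(15×18.7) = 3.922×10^-6 K/W
R_outer film = 1/(h_o·A) = 1/(19.6×18.7) = 0.002728 K/W
R_total = 1.712 K/W
Q = ΔT / R_total = 214 / 1.712

Q ≈ 125 W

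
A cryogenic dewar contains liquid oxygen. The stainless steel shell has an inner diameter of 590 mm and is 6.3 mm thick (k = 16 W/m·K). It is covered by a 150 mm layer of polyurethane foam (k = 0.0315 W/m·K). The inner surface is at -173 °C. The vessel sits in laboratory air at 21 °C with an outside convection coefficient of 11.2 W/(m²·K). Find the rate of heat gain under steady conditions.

Q ≈ 68.7 W

Each spherical layer contributes R = (1/r_i − 1/r_o)/(4πk):
R_stainless steel shell = (1/0.295 − 1/0.3013)/(4π×16) = 3.525×10^-4 K/W
R_polyurethane foam = (1/0.3013 − 1/0.4513)/(4π×0.0315) = 2.787 K/W
R_outer film = 1/(h·4πr_o²) = 1/(11.2×4π×0.4513²) = 0.03489 K/W
R_total = 2.822 K/W
Q = ΔT/R_total = 194/2.822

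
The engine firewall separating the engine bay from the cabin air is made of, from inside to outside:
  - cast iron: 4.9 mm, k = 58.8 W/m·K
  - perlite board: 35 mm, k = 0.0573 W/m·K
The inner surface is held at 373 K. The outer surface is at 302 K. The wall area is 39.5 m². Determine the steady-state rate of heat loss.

Treating each layer as a thermal resistance in series:
R_cast iron = L/(kA) = 0.0049/(58.8×39.5) = 2.11×10^-6 K/W
R_perlite board = L/(kA) = 0.035/(0.0573×39.5) = 0.01546 K/W
R_total = 0.01547 K/W
Q = ΔT / R_total = 71 / 0.01547

Q ≈ 4590 W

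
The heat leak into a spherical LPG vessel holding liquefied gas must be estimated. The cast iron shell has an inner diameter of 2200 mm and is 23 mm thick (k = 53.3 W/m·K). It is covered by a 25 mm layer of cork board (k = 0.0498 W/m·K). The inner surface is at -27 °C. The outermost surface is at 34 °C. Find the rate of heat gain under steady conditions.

Q ≈ 1970 W

For a spherical shell R = (1/r₁ − 1/r₂)/(4πk); film R = 1/(h·4πr²). In series:
R_cast iron shell = (1/1.1 − 1/1.123)/(4π×53.3) = 2.78×10^-5 K/W
R_cork board = (1/1.123 − 1/1.148)/(4π×0.0498) = 0.03099 K/W
R_total = 0.03101 K/W
Q = ΔT/R_total = 61/0.03101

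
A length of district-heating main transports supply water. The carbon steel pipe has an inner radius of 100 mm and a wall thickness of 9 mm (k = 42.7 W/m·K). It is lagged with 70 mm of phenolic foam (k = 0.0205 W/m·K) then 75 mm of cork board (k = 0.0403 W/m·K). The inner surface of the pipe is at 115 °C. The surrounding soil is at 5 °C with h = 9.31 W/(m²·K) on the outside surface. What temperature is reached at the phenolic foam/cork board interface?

T ≈ 35.1 °C

For a radial system each layer contributes R = ln(r_out/r_in)/(2πkL); films add R = 1/(hA).
R_carbon steel pipe wall = ln(109/100)/(2π×42.7×1) = 3.212×10^-4 K/W
R_phenolic foam = ln(179/109)/(2π×0.0205×1) = 3.851 K/W
R_cork board = ln(254/179)/(2π×0.0403×1) = 1.382 K/W
R_outer film = 1/(h_o·2πr_oL) = 1/(9.31×2π×0.254×1) = 0.0673 K/W
R_total = 5.301 K/W
Q = ΔT/R_total = 110/5.301
Q = 20.8 W/m
T_interface = T_inner − Q·ΣR(inner→interface) = 115 − 20.8×3.851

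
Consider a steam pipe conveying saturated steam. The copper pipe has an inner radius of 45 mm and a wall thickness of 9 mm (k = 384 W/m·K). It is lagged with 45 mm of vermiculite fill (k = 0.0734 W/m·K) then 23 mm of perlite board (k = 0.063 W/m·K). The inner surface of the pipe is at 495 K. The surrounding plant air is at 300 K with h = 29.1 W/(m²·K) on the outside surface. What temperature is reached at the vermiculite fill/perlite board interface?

Radial resistances (cylindrical: R_cond = ln(r_o/r_i)/(2πkL), R_conv = 1/(h·2πrL)):
R_copper pipe wall = ln(54/45)/(2π×384×1) = 7.557×10^-5 K/W
R_vermiculite fill = ln(99/54)/(2π×0.0734×1) = 1.314 K/W
R_perlite board = ln(122/99)/(2π×0.063×1) = 0.5277 K/W
R_outer film = 1/(h_o·2πr_oL) = 1/(29.1×2π×0.122×1) = 0.04483 K/W
R_total = 1.887 K/W
Q = ΔT/R_total = 195/1.887
Q = 103 W/m
T_interface = T_inner − Q·ΣR(inner→interface) = 495 − 103×1.314

T ≈ 359 K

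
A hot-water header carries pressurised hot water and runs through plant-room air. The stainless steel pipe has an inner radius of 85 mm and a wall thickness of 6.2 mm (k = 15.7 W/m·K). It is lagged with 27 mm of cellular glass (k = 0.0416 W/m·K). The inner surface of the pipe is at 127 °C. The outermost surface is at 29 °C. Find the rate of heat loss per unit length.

q′ ≈ 98.7 W/m

Radial resistances (cylindrical: R_cond = ln(r_o/r_i)/(2πkL), R_conv = 1/(h·2πrL)):
R_stainless steel pipe wall = ln(91.2/85)/(2π×15.7×1) = 7.137×10^-4 K/W
R_cellular glass = ln(118.2/91.2)/(2π×0.0416×1) = 0.9921 K/W
R_total = 0.9928 K/W
Q = ΔT/R_total = 98/0.9928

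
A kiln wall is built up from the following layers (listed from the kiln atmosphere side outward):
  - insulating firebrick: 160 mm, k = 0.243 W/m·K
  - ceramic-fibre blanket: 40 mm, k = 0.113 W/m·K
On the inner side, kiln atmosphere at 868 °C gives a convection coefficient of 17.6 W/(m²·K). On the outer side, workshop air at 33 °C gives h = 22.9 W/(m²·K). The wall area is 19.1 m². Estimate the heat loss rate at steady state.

Model the wall as resistances in series:
R_inner film = 1/(h_i·A) = 1/(17.6×19.1) = 0.002975 K/W
R_insulating firebrick = L/(kA) = 0.16/(0.243×19.1) = 0.03447 K/W
R_ceramic-fibre blanket = L/(kA) = 0.04/(0.113×19.1) = 0.01853 K/W
R_outer film = 1/(h_o·A) = 1/(22.9×19.1) = 0.002286 K/W
R_total = 0.05827 K/W
Q = ΔT / R_total = 835 / 0.05827

Q ≈ 14300 W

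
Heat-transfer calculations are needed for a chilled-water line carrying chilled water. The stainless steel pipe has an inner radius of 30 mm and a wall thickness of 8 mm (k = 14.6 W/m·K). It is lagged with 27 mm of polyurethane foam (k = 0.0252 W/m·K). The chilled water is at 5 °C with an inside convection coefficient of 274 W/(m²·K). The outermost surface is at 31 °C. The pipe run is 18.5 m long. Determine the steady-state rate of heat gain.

Q ≈ 141 W

Per-layer cylindrical resistances, series-summed:
R_inner film = 1/(h_i·2πr₁L) = 1/(274×2π×0.03×18.5) = 0.001047 K/W
R_stainless steel pipe wall = ln(38/30)/(2π×14.6×18.5) = 1.393×10^-4 K/W
R_polyurethane foam = ln(65/38)/(2π×0.0252×18.5) = 0.1833 K/W
R_total = 0.1844 K/W
Q = ΔT/R_total = 26/0.1844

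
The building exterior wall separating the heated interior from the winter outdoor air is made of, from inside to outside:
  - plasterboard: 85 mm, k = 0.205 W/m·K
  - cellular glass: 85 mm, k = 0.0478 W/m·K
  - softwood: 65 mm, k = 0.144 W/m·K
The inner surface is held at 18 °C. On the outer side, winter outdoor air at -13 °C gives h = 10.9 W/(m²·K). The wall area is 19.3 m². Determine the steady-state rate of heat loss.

Q ≈ 219 W

Treating each layer as a thermal resistance in series:
R_plasterboard = L/(kA) = 0.085/(0.205×19.3) = 0.02148 K/W
R_cellular glass = L/(kA) = 0.085/(0.0478×19.3) = 0.09214 K/W
R_softwood = L/(kA) = 0.065/(0.144×19.3) = 0.02339 K/W
R_outer film = 1/(h_o·A) = 1/(10.9×19.3) = 0.004754 K/W
R_total = 0.1418 K/W
Q = ΔT / R_total = 31 / 0.1418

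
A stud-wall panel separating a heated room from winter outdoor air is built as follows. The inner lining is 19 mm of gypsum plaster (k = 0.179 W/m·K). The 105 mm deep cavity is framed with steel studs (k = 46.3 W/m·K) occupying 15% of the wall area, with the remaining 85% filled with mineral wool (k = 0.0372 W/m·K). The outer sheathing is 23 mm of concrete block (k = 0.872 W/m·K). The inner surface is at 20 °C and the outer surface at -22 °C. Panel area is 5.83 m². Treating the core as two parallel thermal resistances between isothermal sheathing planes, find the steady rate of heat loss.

Q ≈ 1660 W

Sheathing layers in series; stud and cavity paths in parallel between them.
R_inner = 0.019/(0.179×5.83) = 0.01821 K/W
R_stud  = 0.105/(46.3×0.15×5.83) = 0.002593 K/W
R_cav   = 0.105/(0.0372×0.85×5.83) = 0.5696 K/W
1/R_core = 1/R_stud + 1/R_cav → R_core = 0.002582 K/W
R_outer = 0.023/(0.872×5.83) = 0.004524 K/W
R_total = 0.02531 K/W
Q = ΔT/R_total = 42/0.02531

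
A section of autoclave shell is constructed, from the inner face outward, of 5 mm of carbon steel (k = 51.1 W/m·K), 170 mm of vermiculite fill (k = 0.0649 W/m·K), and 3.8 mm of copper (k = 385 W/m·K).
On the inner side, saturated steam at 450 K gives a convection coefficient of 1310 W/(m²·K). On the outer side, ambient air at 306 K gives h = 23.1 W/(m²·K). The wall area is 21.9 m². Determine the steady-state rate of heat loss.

Thermal resistances in series:
R_inner film = 1/(h_i·A) = 1/(1310×21.9) = 3.486×10^-5 K/W
R_carbon steel = L/(kA) = 0.005/(51.1×21.9) = 4.468×10^-6 K/W
R_vermiculite fill = L/(kA) = 0.17/(0.0649×21.9) = 0.1196 K/W
R_copper = L/(kA) = 0.0038/(385×21.9) = 4.507×10^-7 K/W
R_outer film = 1/(h_o·A) = 1/(23.1×21.9) = 0.001977 K/W
R_total = 0.1216 K/W
Q = ΔT / R_total = 144 / 0.1216

Q ≈ 1180 W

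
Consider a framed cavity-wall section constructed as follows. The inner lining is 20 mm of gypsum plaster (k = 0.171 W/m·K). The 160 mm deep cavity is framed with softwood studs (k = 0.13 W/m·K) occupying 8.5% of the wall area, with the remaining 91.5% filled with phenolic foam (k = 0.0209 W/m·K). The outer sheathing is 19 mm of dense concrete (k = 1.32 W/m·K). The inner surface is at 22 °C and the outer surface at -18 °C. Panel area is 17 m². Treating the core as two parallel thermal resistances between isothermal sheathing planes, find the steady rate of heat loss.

Sheathing layers in series; stud and cavity paths in parallel between them.
R_inner = 0.02/(0.171×17) = 0.00688 K/W
R_stud  = 0.16/(0.13×0.085×17) = 0.8517 K/W
R_cav   = 0.16/(0.0209×0.915×17) = 0.4922 K/W
1/R_core = 1/R_stud + 1/R_cav → R_core = 0.3119 K/W
R_outer = 0.019/(1.32×17) = 8.467×10^-4 K/W
R_total = 0.3196 K/W
Q = ΔT/R_total = 40/0.3196

Q ≈ 125 W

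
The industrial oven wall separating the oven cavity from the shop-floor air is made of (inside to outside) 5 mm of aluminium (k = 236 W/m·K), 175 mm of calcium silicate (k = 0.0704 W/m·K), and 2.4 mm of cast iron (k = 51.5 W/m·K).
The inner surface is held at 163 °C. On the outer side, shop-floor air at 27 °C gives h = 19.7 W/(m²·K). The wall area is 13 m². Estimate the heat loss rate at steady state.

Q ≈ 697 W

Model the wall as resistances in series:
R_aluminium = L/(kA) = 0.005/(236×13) = 1.63×10^-6 K/W
R_calcium silicate = L/(kA) = 0.175/(0.0704×13) = 0.1912 K/W
R_cast iron = L/(kA) = 0.0024/(51.5×13) = 3.585×10^-6 K/W
R_outer film = 1/(h_o·A) = 1/(19.7×13) = 0.003905 K/W
R_total = 0.1951 K/W
Q = ΔT / R_total = 136 / 0.1951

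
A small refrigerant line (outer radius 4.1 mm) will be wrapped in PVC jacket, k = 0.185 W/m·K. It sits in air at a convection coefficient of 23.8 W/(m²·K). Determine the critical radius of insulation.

For a cylinder r_cr = k/h = 0.185/23.8
r_cr = 7.77 mm; since the bare radius (4.1 mm) is below r_cr, adding a thin layer of insulation will *increase* heat loss.

r_cr ≈ 7.77 mm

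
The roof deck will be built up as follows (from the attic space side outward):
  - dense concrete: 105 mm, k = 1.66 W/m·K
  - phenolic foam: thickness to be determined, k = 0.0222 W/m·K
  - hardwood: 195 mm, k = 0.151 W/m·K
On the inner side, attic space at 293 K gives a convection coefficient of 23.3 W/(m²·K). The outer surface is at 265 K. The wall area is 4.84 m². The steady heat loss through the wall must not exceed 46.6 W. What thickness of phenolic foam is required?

L ≈ 33.5 mm

Thermal resistances in series:
R_inner film = 1/(h_i·A) = 1/(23.3×4.84) = 0.008867 K/W
R_dense concrete = L/(kA) = 0.105/(1.66×4.84) = 0.01307 K/W
R_hardwood = L/(kA) = 0.195/(0.151×4.84) = 0.2668 K/W
Sum of the known resistances R_other = 0.2888 K/W
Required total resistance R_tot = ΔT/Q_allow = 28/46.6 = 0.6009 K/W
R_phenolic foam = R_tot − R_other = 0.3121 K/W
L = R·k·A = 0.3121×0.0222×4.84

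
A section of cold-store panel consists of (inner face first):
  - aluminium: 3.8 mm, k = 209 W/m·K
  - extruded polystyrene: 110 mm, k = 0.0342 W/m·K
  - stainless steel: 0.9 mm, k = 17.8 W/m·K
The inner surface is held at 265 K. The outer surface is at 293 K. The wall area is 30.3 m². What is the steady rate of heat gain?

Treating each layer as a thermal resistance in series:
R_aluminium = L/(kA) = 0.0038/(209×30.3) = 6.001×10^-7 K/W
R_extruded polystyrene = L/(kA) = 0.11/(0.0342×30.3) = 0.1062 K/W
R_stainless steel = L/(kA) = 0.0009/(17.8×30.3) = 1.669×10^-6 K/W
R_total = 0.1062 K/W
Q = ΔT / R_total = 28 / 0.1062

Q ≈ 264 W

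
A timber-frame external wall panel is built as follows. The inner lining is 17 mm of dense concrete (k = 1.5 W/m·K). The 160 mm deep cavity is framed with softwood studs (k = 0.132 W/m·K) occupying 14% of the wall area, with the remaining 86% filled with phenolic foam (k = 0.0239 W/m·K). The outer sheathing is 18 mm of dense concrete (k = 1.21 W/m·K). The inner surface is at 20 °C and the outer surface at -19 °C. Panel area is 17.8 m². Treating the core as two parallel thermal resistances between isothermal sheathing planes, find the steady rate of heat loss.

Sheathing layers in series; stud and cavity paths in parallel between them.
R_inner = 0.017/(1.5×17.8) = 6.367×10^-4 K/W
R_stud  = 0.16/(0.132×0.14×17.8) = 0.4864 K/W
R_cav   = 0.16/(0.0239×0.86×17.8) = 0.4373 K/W
1/R_core = 1/R_stud + 1/R_cav → R_core = 0.2303 K/W
R_outer = 0.018/(1.21×17.8) = 8.357×10^-4 K/W
R_total = 0.2318 K/W
Q = ΔT/R_total = 39/0.2318

Q ≈ 168 W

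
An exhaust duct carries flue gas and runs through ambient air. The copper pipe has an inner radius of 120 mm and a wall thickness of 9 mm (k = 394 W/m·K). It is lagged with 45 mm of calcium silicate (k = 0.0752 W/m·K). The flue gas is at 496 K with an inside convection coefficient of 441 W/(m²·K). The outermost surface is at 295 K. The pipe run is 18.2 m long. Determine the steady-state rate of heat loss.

Q ≈ 5750 W

Cylindrical conduction, so R = ln(r₂/r₁)/(2πkL) per layer, in series:
R_inner film = 1/(h_i·2πr₁L) = 1/(441×2π×0.12×18.2) = 1.652×10^-4 K/W
R_copper pipe wall = ln(129/120)/(2π×394×18.2) = 1.605×10^-6 K/W
R_calcium silicate = ln(174/129)/(2π×0.0752×18.2) = 0.0348 K/W
R_total = 0.03496 K/W
Q = ΔT/R_total = 201/0.03496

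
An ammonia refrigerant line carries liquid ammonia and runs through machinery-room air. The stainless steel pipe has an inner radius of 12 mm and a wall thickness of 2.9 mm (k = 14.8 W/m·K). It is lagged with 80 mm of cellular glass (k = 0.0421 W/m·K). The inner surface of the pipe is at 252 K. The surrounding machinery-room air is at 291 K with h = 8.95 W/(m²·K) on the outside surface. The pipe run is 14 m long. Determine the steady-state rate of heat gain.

Per-layer cylindrical resistances, series-summed:
R_stainless steel pipe wall = ln(14.9/12)/(2π×14.8×14) = 1.663×10^-4 K/W
R_cellular glass = ln(94.9/14.9)/(2π×0.0421×14) = 0.4999 K/W
R_outer film = 1/(h_o·2πr_oL) = 1/(8.95×2π×0.0949×14) = 0.01338 K/W
R_total = 0.5135 K/W
Q = ΔT/R_total = 39/0.5135

Q ≈ 75.9 W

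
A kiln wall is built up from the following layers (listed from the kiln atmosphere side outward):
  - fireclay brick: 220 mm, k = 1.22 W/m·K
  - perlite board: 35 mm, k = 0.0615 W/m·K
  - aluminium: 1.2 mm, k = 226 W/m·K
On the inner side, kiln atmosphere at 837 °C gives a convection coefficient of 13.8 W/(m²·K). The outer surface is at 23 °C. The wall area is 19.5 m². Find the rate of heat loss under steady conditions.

Series thermal resistances:
R_inner film = 1/(h_i·A) = 1/(13.8×19.5) = 0.003716 K/W
R_fireclay brick = L/(kA) = 0.22/(1.22×19.5) = 0.009248 K/W
R_perlite board = L/(kA) = 0.035/(0.0615×19.5) = 0.02918 K/W
R_aluminium = L/(kA) = 0.0012/(226×19.5) = 2.723×10^-7 K/W
R_total = 0.04215 K/W
Q = ΔT / R_total = 814 / 0.04215

Q ≈ 19300 W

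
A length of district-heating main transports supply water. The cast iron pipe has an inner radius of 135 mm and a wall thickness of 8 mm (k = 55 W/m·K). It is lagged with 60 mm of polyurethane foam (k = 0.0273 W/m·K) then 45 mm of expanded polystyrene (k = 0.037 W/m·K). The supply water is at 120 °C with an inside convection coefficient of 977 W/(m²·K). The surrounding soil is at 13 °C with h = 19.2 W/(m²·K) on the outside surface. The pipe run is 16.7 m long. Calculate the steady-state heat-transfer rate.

Radial resistances (cylindrical: R_cond = ln(r_o/r_i)/(2πkL), R_conv = 1/(h·2πrL)):
R_inner film = 1/(h_i·2πr₁L) = 1/(977×2π×0.135×16.7) = 7.226×10^-5 K/W
R_cast iron pipe wall = ln(143/135)/(2π×55×16.7) = 9.976×10^-6 K/W
R_polyurethane foam = ln(203/143)/(2π×0.0273×16.7) = 0.1223 K/W
R_expanded polystyrene = ln(248/203)/(2π×0.037×16.7) = 0.05157 K/W
R_outer film = 1/(h_o·2πr_oL) = 1/(19.2×2π×0.248×16.7) = 0.002001 K/W
R_total = 0.176 K/W
Q = ΔT/R_total = 107/0.176

Q ≈ 608 W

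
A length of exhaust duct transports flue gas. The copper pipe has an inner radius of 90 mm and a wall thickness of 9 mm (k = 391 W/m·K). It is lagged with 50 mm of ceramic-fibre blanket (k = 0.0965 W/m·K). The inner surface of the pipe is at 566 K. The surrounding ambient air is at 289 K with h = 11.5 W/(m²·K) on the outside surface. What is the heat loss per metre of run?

q′ ≈ 361 W/m

Treating each annulus and film as a series resistance:
R_copper pipe wall = ln(99/90)/(2π×391×1) = 3.88×10^-5 K/W
R_ceramic-fibre blanket = ln(149/99)/(2π×0.0965×1) = 0.6743 K/W
R_outer film = 1/(h_o·2πr_oL) = 1/(11.5×2π×0.149×1) = 0.09288 K/W
R_total = 0.7672 K/W
Q = ΔT/R_total = 277/0.7672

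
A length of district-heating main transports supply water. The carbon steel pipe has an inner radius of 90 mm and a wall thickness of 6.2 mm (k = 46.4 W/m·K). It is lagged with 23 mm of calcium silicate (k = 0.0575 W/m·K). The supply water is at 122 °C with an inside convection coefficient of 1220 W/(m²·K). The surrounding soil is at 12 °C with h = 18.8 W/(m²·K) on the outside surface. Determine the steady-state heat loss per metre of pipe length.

For a radial system each layer contributes R = ln(r_out/r_in)/(2πkL); films add R = 1/(hA).
R_inner film = 1/(h_i·2πr₁L) = 1/(1220×2π×0.09×1) = 0.001449 K/W
R_carbon steel pipe wall = ln(96.2/90)/(2π×46.4×1) = 2.285×10^-4 K/W
R_calcium silicate = ln(119.2/96.2)/(2π×0.0575×1) = 0.5934 K/W
R_outer film = 1/(h_o·2πr_oL) = 1/(18.8×2π×0.1192×1) = 0.07102 K/W
R_total = 0.6661 K/W
Q = ΔT/R_total = 110/0.6661

q′ ≈ 165 W/m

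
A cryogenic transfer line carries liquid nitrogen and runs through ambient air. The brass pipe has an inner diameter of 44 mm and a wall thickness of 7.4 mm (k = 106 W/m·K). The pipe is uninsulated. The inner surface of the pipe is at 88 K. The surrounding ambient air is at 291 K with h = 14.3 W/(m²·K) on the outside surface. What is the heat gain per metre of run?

q′ ≈ 536 W/m

Per-layer cylindrical resistances, series-summed:
R_brass pipe wall = ln(29.4/22)/(2π×106×1) = 4.354×10^-4 K/W
R_outer film = 1/(h_o·2πr_oL) = 1/(14.3×2π×0.0294×1) = 0.3786 K/W
R_total = 0.379 K/W
Q = ΔT/R_total = 203/0.379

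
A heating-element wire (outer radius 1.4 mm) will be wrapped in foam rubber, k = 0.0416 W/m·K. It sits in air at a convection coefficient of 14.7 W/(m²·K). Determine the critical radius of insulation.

For a cylinder r_cr = k/h = 0.0416/14.7
r_cr = 2.83 mm; since the bare radius (1.4 mm) is below r_cr, adding a thin layer of insulation will *increase* heat loss.

r_cr ≈ 2.83 mm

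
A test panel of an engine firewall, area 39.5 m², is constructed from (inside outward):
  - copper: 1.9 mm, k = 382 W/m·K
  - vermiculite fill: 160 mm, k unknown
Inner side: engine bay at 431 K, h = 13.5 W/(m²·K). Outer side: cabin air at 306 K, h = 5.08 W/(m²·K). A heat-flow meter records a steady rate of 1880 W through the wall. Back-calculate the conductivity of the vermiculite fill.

Series thermal resistances:
R_inner film = 1/(h_i·A) = 1/(13.5×39.5) = 0.001875 K/W
R_copper = L/(kA) = 0.0019/(382×39.5) = 1.259×10^-7 K/W
R_outer film = 1/(h_o·A) = 1/(5.08×39.5) = 0.004984 K/W
Sum of known resistances R_other = 0.006859 K/W
Total R = ΔT/Q = 125/1880 = 0.06649 K/W
R_vermiculite fill = R_total − R_other = 0.05963 K/W
k = L/(R·A) = 0.16/(0.05963×39.5)

k ≈ 0.0679 W/(m·K)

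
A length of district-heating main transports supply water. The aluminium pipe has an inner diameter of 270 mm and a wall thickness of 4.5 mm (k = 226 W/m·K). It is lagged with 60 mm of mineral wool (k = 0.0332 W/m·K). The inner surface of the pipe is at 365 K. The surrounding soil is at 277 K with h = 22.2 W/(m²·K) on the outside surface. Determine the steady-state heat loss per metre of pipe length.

q′ ≈ 50.3 W/m

Per-layer cylindrical resistances, series-summed:
R_aluminium pipe wall = ln(139.5/135)/(2π×226×1) = 2.309×10^-5 K/W
R_mineral wool = ln(199.5/139.5)/(2π×0.0332×1) = 1.715 K/W
R_outer film = 1/(h_o·2πr_oL) = 1/(22.2×2π×0.1995×1) = 0.03594 K/W
R_total = 1.751 K/W
Q = ΔT/R_total = 88/1.751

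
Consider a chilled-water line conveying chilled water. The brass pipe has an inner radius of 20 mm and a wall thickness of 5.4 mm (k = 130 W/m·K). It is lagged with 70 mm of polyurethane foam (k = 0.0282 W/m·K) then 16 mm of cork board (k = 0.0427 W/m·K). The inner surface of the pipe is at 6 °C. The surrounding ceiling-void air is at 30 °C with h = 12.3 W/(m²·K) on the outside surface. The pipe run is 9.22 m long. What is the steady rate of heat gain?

Per-layer cylindrical resistances, series-summed:
R_brass pipe wall = ln(25.4/20)/(2π×130×9.22) = 3.174×10^-5 K/W
R_polyurethane foam = ln(95.4/25.4)/(2π×0.0282×9.22) = 0.81 K/W
R_cork board = ln(111.4/95.4)/(2π×0.0427×9.22) = 0.06268 K/W
R_outer film = 1/(h_o·2πr_oL) = 1/(12.3×2π×0.1114×9.22) = 0.0126 K/W
R_total = 0.8854 K/W
Q = ΔT/R_total = 24/0.8854

Q ≈ 27.1 W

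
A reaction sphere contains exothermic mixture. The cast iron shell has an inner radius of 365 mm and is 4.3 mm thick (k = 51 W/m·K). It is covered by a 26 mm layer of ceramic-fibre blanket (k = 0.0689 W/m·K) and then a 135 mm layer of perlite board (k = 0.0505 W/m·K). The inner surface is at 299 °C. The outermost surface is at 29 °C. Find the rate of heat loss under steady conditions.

Spherical conduction: R = (1/r_in − 1/r_out)/(4πk) per layer; series-sum.
R_cast iron shell = (1/0.365 − 1/0.3693)/(4π×51) = 4.978×10^-5 K/W
R_ceramic-fibre blanket = (1/0.3693 − 1/0.3953)/(4π×0.0689) = 0.2057 K/W
R_perlite board = (1/0.3953 − 1/0.5303)/(4π×0.0505) = 1.015 K/W
R_total = 1.221 K/W
Q = ΔT/R_total = 270/1.221

Q ≈ 221 W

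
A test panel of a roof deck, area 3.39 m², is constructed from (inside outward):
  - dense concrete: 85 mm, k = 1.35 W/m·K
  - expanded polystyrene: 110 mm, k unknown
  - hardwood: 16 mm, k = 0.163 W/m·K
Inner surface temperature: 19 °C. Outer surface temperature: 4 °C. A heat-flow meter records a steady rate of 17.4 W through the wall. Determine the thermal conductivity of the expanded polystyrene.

k ≈ 0.0398 W/(m·K)

Series thermal resistances:
R_dense concrete = L/(kA) = 0.085/(1.35×3.39) = 0.01857 K/W
R_hardwood = L/(kA) = 0.016/(0.163×3.39) = 0.02896 K/W
Sum of known resistances R_other = 0.04753 K/W
Total R = ΔT/Q = 15/17.4 = 0.8621 K/W
R_expanded polystyrene = R_total − R_other = 0.8145 K/W
k = L/(R·A) = 0.11/(0.8145×3.39)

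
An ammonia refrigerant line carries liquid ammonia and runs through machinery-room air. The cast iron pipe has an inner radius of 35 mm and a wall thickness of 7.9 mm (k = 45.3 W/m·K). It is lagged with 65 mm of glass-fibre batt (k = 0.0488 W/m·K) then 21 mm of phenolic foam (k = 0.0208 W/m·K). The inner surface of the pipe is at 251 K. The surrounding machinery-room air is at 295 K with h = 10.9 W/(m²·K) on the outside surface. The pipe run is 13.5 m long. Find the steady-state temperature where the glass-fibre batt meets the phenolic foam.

For a radial system each layer contributes R = ln(r_out/r_in)/(2πkL); films add R = 1/(hA).
R_cast iron pipe wall = ln(42.9/35)/(2π×45.3×13.5) = 5.297×10^-5 K/W
R_glass-fibre batt = ln(107.9/42.9)/(2π×0.0488×13.5) = 0.2228 K/W
R_phenolic foam = ln(128.9/107.9)/(2π×0.0208×13.5) = 0.1008 K/W
R_outer film = 1/(h_o·2πr_oL) = 1/(10.9×2π×0.1289×13.5) = 0.008391 K/W
R_total = 0.3321 K/W
Q = ΔT/R_total = 44/0.3321
Q = 133 W
T_interface = T_inner + Q·ΣR(inner→interface) = 251 + 133×0.2229

T ≈ 281 K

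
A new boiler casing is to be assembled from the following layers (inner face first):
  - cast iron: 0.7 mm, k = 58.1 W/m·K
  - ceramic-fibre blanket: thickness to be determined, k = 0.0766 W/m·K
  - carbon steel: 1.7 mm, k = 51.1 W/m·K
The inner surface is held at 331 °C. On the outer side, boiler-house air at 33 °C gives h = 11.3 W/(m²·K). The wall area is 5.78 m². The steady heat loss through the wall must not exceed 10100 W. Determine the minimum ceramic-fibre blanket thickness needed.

Model the wall as resistances in series:
R_cast iron = L/(kA) = 0.0007/(58.1×5.78) = 2.084×10^-6 K/W
R_carbon steel = L/(kA) = 0.0017/(51.1×5.78) = 5.756×10^-6 K/W
R_outer film = 1/(h_o·A) = 1/(11.3×5.78) = 0.01531 K/W
Sum of the known resistances R_other = 0.01532 K/W
Required total resistance R_tot = ΔT/Q_allow = 298/10100 = 0.0295 K/W
R_ceramic-fibre blanket = R_tot − R_other = 0.01419 K/W
L = R·k·A = 0.01419×0.0766×5.78

L ≈ 6.28 mm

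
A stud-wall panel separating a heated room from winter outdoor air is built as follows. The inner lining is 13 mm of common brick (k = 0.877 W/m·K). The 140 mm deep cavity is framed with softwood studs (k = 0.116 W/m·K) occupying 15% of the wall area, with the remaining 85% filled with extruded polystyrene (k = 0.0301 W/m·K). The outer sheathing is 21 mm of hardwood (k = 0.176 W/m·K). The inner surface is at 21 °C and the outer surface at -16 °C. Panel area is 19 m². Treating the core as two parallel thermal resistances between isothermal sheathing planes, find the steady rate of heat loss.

Q ≈ 207 W

Sheathing layers in series; stud and cavity paths in parallel between them.
R_inner = 0.013/(0.877×19) = 7.802×10^-4 K/W
R_stud  = 0.14/(0.116×0.15×19) = 0.4235 K/W
R_cav   = 0.14/(0.0301×0.85×19) = 0.288 K/W
1/R_core = 1/R_stud + 1/R_cav → R_core = 0.1714 K/W
R_outer = 0.021/(0.176×19) = 0.00628 K/W
R_total = 0.1785 K/W
Q = ΔT/R_total = 37/0.1785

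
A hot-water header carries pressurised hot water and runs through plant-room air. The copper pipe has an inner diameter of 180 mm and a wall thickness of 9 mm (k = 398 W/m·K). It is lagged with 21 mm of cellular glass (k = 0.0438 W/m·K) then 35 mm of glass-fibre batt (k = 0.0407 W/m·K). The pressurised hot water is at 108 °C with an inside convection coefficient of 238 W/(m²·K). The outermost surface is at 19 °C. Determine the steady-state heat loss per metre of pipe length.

q′ ≈ 52.1 W/m

Treating each annulus and film as a series resistance:
R_inner film = 1/(h_i·2πr₁L) = 1/(238×2π×0.09×1) = 0.00743 K/W
R_copper pipe wall = ln(99/90)/(2π×398×1) = 3.811×10^-5 K/W
R_cellular glass = ln(120/99)/(2π×0.0438×1) = 0.699 K/W
R_glass-fibre batt = ln(155/120)/(2π×0.0407×1) = 1.001 K/W
R_total = 1.707 K/W
Q = ΔT/R_total = 89/1.707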